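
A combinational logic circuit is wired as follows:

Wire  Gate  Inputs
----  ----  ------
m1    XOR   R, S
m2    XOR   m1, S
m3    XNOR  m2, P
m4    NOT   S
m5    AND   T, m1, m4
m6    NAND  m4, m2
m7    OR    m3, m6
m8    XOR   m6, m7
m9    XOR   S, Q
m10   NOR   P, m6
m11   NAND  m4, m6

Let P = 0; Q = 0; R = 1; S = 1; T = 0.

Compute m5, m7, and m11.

m5 = 0, m7 = 1, m11 = 1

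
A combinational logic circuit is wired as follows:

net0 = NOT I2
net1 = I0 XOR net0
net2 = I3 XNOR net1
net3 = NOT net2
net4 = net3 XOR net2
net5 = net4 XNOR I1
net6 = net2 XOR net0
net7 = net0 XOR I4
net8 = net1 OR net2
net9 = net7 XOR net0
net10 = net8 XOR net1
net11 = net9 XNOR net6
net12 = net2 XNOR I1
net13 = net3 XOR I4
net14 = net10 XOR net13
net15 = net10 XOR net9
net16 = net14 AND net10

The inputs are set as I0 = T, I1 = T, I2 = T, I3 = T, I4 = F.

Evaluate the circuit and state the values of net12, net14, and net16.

net0 = NOT I2 = NOT T = F
net1 = I0 XOR net0 = T XOR F = T
net2 = I3 XNOR net1 = T XNOR T = T
net3 = NOT net2 = NOT T = F
net8 = net1 OR net2 = T OR T = T
net10 = net8 XOR net1 = T XOR T = F
net12 = net2 XNOR I1 = T XNOR T = T
net13 = net3 XOR I4 = F XOR F = F
net14 = net10 XOR net13 = F XOR F = F
net16 = net14 AND net10 = F AND F = F

net12 = T, net14 = F, net16 = F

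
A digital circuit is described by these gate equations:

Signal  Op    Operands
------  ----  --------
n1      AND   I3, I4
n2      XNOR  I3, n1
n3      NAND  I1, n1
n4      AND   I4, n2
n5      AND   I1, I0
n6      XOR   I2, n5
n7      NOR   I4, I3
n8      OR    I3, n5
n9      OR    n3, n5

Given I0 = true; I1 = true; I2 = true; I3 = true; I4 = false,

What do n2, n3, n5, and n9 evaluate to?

n1 = I3 AND I4 = true AND false = false
n2 = I3 XNOR n1 = true XNOR false = false
n3 = I1 NAND n1 = true NAND false = true
n5 = I1 AND I0 = true AND true = true
n9 = n3 OR n5 = true OR true = true

n2 = false, n3 = true, n5 = true, n9 = true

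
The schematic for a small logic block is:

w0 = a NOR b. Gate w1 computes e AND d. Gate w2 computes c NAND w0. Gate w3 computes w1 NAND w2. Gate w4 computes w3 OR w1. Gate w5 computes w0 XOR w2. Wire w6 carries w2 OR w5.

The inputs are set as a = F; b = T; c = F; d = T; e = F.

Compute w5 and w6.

w0 = a NOR b = F NOR T = F
w2 = c NAND w0 = F NAND F = T
w5 = w0 XOR w2 = F XOR T = T
w6 = w2 OR w5 = T OR T = T

w5 = T; w6 = T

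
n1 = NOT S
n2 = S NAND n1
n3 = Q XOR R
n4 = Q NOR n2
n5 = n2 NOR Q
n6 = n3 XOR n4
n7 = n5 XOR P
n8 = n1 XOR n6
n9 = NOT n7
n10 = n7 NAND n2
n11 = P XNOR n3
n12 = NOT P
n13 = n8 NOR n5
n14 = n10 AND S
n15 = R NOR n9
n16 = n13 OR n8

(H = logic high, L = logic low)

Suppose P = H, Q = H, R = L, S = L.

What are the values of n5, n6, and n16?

n5 = L; n6 = H; n16 = H

n1 = NOT S = NOT L = H
n2 = S NAND n1 = L NAND H = H
n3 = Q XOR R = H XOR L = H
n4 = Q NOR n2 = H NOR H = L
n5 = n2 NOR Q = H NOR H = L
n6 = n3 XOR n4 = H XOR L = H
n8 = n1 XOR n6 = H XOR H = L
n13 = n8 NOR n5 = L NOR L = H
n16 = n13 OR n8 = H OR L = H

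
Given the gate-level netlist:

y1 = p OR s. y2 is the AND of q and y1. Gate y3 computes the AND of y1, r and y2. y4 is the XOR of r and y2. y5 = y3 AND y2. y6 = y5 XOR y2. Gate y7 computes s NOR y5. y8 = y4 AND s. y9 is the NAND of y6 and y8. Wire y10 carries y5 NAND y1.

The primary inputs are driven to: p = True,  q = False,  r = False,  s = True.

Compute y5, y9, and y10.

y5 = False  y9 = True  y10 = True

y1 = p OR s = True OR True = True
y2 = q AND y1 = False AND True = False
y3 = y1 AND r AND y2 = True AND False AND False = False
y4 = r XOR y2 = False XOR False = False
y5 = y3 AND y2 = False AND False = False
y6 = y5 XOR y2 = False XOR False = False
y8 = y4 AND s = False AND True = False
y9 = y6 NAND y8 = False NAND False = True
y10 = y5 NAND y1 = False NAND True = True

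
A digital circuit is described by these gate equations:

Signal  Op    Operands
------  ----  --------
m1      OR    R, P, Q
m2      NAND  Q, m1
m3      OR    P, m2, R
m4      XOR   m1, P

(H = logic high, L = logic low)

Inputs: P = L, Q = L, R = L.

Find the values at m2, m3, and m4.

m2 = H; m3 = H; m4 = L

m1 = R OR P OR Q = L OR L OR L = L
m2 = Q NAND m1 = L NAND L = H
m3 = P OR m2 OR R = L OR H OR L = H
m4 = m1 XOR P = L XOR L = L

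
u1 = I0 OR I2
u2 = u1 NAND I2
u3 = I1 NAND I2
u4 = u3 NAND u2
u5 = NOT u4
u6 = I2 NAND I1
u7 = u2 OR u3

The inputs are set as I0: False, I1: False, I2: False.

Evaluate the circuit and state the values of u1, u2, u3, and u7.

u1 = I0 OR I2 = False OR False = False
u2 = u1 NAND I2 = False NAND False = True
u3 = I1 NAND I2 = False NAND False = True
u7 = u2 OR u3 = True OR True = True

u1 = False, u2 = True, u3 = True, u7 = True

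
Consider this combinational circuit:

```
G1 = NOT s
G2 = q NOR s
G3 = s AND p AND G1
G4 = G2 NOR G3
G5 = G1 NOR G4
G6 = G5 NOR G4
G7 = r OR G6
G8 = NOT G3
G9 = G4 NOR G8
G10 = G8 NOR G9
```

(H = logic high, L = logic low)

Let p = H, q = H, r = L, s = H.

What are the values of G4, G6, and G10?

G4 = H  G6 = L  G10 = L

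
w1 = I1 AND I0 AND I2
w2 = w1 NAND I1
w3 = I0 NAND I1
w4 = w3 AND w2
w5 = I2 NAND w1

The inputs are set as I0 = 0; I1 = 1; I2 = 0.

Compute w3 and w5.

w1 = I1 AND I0 AND I2 = 1 AND 0 AND 0 = 0
w3 = I0 NAND I1 = 0 NAND 1 = 1
w5 = I2 NAND w1 = 0 NAND 0 = 1

w3 = 1, w5 = 1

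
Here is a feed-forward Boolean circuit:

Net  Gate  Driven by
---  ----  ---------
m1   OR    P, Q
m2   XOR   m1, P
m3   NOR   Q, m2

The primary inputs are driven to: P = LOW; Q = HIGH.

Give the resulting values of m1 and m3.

m1 = P OR Q = LOW OR HIGH = HIGH
m2 = m1 XOR P = HIGH XOR LOW = HIGH
m3 = Q NOR m2 = HIGH NOR HIGH = LOW

m1 = HIGH, m3 = LOW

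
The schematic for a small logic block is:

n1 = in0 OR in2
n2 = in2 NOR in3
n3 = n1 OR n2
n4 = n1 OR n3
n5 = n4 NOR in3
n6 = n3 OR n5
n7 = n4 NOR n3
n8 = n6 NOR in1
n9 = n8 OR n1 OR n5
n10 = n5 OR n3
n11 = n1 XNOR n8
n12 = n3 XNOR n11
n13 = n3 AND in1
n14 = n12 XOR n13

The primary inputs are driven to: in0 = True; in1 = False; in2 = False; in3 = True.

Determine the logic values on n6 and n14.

n6 = True, n14 = False

n1 = in0 OR in2 = True OR False = True
n2 = in2 NOR in3 = False NOR True = False
n3 = n1 OR n2 = True OR False = True
n4 = n1 OR n3 = True OR True = True
n5 = n4 NOR in3 = True NOR True = False
n6 = n3 OR n5 = True OR False = True
n8 = n6 NOR in1 = True NOR False = False
n11 = n1 XNOR n8 = True XNOR False = False
n12 = n3 XNOR n11 = True XNOR False = False
n13 = n3 AND in1 = True AND False = False
n14 = n12 XOR n13 = False XOR False = False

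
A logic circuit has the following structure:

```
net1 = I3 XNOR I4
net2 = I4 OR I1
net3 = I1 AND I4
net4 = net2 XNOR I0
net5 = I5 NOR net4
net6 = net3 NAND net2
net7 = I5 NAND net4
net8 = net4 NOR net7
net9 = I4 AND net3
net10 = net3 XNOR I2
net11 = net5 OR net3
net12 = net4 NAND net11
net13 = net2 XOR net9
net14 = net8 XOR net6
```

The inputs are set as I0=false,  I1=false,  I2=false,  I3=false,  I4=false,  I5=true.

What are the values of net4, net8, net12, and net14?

net4 = true; net8 = false; net12 = true; net14 = true

net2 = I4 OR I1 = false OR false = false
net3 = I1 AND I4 = false AND false = false
net4 = net2 XNOR I0 = false XNOR false = true
net5 = I5 NOR net4 = true NOR true = false
net6 = net3 NAND net2 = false NAND false = true
net7 = I5 NAND net4 = true NAND true = false
net8 = net4 NOR net7 = true NOR false = false
net11 = net5 OR net3 = false OR false = false
net12 = net4 NAND net11 = true NAND false = true
net14 = net8 XOR net6 = false XOR true = true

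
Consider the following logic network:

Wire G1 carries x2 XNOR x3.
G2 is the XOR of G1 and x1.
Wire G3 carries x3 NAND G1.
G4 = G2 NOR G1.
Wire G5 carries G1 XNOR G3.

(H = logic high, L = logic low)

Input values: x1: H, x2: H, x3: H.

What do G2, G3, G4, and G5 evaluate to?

G2 = L; G3 = L; G4 = L; G5 = L

G1 = x2 XNOR x3 = H XNOR H = H
G2 = G1 XOR x1 = H XOR H = L
G3 = x3 NAND G1 = H NAND H = L
G4 = G2 NOR G1 = L NOR H = L
G5 = G1 XNOR G3 = H XNOR L = L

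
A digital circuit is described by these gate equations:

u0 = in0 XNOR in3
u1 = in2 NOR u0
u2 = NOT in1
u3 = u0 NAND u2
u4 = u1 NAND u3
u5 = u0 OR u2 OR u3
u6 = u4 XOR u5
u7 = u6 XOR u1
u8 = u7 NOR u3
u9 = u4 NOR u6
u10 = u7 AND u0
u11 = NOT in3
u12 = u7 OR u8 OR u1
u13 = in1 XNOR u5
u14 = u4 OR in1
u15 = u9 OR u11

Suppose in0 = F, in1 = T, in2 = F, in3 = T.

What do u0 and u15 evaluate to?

u0 = in0 XNOR in3 = F XNOR T = F
u1 = in2 NOR u0 = F NOR F = T
u2 = NOT in1 = NOT T = F
u3 = u0 NAND u2 = F NAND F = T
u4 = u1 NAND u3 = T NAND T = F
u5 = u0 OR u2 OR u3 = F OR F OR T = T
u6 = u4 XOR u5 = F XOR T = T
u9 = u4 NOR u6 = F NOR T = F
u11 = NOT in3 = NOT T = F
u15 = u9 OR u11 = F OR F = F

u0 = F; u15 = F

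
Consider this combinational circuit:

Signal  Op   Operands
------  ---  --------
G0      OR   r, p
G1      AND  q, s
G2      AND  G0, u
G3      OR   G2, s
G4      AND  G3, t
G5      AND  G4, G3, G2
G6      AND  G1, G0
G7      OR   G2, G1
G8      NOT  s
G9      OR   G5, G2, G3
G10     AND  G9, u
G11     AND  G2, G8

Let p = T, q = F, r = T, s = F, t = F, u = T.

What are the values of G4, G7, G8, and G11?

G4 = F, G7 = T, G8 = T, G11 = T

G0 = r OR p = T OR T = T
G1 = q AND s = F AND F = F
G2 = G0 AND u = T AND T = T
G3 = G2 OR s = T OR F = T
G4 = G3 AND t = T AND F = F
G7 = G2 OR G1 = T OR F = T
G8 = NOT s = NOT F = T
G11 = G2 AND G8 = T AND T = T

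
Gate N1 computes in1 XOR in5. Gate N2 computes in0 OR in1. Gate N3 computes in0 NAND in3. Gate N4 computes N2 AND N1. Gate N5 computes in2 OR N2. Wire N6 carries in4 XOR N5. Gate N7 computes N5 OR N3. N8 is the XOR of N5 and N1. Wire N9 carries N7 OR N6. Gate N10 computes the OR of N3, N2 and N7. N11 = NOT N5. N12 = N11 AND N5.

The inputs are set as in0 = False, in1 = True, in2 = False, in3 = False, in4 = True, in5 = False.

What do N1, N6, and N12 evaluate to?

N1 = in1 XOR in5 = True XOR False = True
N2 = in0 OR in1 = False OR True = True
N5 = in2 OR N2 = False OR True = True
N6 = in4 XOR N5 = True XOR True = False
N11 = NOT N5 = NOT True = False
N12 = N11 AND N5 = False AND True = False

N1 = True, N6 = False, N12 = False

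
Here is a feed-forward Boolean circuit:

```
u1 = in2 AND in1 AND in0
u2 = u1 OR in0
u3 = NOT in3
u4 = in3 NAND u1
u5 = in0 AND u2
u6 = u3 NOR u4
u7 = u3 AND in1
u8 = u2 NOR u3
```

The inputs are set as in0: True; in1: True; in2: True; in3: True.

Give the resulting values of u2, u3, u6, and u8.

u1 = in2 AND in1 AND in0 = True AND True AND True = True
u2 = u1 OR in0 = True OR True = True
u3 = NOT in3 = NOT True = False
u4 = in3 NAND u1 = True NAND True = False
u6 = u3 NOR u4 = False NOR False = True
u8 = u2 NOR u3 = True NOR False = False

u2 = True, u3 = False, u6 = True, u8 = False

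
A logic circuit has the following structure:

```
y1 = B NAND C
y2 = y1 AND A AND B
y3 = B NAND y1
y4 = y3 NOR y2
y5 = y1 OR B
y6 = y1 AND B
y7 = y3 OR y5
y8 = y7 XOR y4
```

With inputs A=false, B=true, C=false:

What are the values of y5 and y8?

y5 = true, y8 = false

y1 = B NAND C = true NAND false = true
y2 = y1 AND A AND B = true AND false AND true = false
y3 = B NAND y1 = true NAND true = false
y4 = y3 NOR y2 = false NOR false = true
y5 = y1 OR B = true OR true = true
y7 = y3 OR y5 = false OR true = true
y8 = y7 XOR y4 = true XOR true = false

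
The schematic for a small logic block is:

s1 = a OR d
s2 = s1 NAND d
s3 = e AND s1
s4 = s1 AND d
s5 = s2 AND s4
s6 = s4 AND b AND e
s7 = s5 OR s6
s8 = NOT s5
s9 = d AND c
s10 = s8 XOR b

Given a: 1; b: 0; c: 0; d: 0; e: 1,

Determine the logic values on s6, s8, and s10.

s6 = 0; s8 = 1; s10 = 1

s1 = a OR d = 1 OR 0 = 1
s2 = s1 NAND d = 1 NAND 0 = 1
s4 = s1 AND d = 1 AND 0 = 0
s5 = s2 AND s4 = 1 AND 0 = 0
s6 = s4 AND b AND e = 0 AND 0 AND 1 = 0
s8 = NOT s5 = NOT 0 = 1
s10 = s8 XOR b = 1 XOR 0 = 1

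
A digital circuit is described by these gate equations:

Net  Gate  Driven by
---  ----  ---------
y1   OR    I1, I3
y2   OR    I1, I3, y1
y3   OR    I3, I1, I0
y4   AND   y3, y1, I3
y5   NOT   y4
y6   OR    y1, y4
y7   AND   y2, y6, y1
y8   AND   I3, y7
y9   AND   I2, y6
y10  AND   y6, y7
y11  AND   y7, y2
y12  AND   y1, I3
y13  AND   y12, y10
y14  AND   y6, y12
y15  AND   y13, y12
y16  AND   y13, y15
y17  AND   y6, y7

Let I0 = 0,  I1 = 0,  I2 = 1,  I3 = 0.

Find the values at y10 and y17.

y1 = I1 OR I3 = 0 OR 0 = 0
y2 = I1 OR I3 OR y1 = 0 OR 0 OR 0 = 0
y3 = I3 OR I1 OR I0 = 0 OR 0 OR 0 = 0
y4 = y3 AND y1 AND I3 = 0 AND 0 AND 0 = 0
y6 = y1 OR y4 = 0 OR 0 = 0
y7 = y2 AND y6 AND y1 = 0 AND 0 AND 0 = 0
y10 = y6 AND y7 = 0 AND 0 = 0
y17 = y6 AND y7 = 0 AND 0 = 0

y10 = 0, y17 = 0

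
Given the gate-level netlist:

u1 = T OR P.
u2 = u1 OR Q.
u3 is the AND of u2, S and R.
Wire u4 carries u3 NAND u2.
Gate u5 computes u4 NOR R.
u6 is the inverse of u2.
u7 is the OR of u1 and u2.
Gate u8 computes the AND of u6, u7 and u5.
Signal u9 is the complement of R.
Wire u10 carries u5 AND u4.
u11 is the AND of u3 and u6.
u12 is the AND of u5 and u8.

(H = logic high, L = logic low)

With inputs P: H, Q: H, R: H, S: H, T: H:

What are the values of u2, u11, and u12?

u2 = H  u11 = L  u12 = L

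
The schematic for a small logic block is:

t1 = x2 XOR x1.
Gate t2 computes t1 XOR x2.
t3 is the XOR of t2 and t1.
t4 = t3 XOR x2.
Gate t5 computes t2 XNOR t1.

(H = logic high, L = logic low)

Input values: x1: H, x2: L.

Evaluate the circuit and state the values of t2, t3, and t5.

t1 = x2 XOR x1 = L XOR H = H
t2 = t1 XOR x2 = H XOR L = H
t3 = t2 XOR t1 = H XOR H = L
t5 = t2 XNOR t1 = H XNOR H = H

t2 = H, t3 = L, t5 = H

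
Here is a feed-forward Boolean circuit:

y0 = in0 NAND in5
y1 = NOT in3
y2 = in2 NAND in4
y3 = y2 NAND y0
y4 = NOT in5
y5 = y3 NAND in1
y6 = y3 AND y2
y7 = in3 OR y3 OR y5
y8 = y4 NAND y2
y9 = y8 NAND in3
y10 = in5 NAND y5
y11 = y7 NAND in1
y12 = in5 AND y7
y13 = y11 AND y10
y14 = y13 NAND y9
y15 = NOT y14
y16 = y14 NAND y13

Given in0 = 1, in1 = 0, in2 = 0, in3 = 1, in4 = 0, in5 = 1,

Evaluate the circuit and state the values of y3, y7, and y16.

y3 = 1; y7 = 1; y16 = 1

y0 = in0 NAND in5 = 1 NAND 1 = 0
y2 = in2 NAND in4 = 0 NAND 0 = 1
y3 = y2 NAND y0 = 1 NAND 0 = 1
y4 = NOT in5 = NOT 1 = 0
y5 = y3 NAND in1 = 1 NAND 0 = 1
y7 = in3 OR y3 OR y5 = 1 OR 1 OR 1 = 1
y8 = y4 NAND y2 = 0 NAND 1 = 1
y9 = y8 NAND in3 = 1 NAND 1 = 0
y10 = in5 NAND y5 = 1 NAND 1 = 0
y11 = y7 NAND in1 = 1 NAND 0 = 1
y13 = y11 AND y10 = 1 AND 0 = 0
y14 = y13 NAND y9 = 0 NAND 0 = 1
y16 = y14 NAND y13 = 1 NAND 0 = 1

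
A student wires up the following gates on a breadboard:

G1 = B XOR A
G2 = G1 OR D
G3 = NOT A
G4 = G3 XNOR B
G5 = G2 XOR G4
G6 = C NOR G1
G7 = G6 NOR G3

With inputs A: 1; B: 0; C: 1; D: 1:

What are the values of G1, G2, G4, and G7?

G1 = B XOR A = 0 XOR 1 = 1
G2 = G1 OR D = 1 OR 1 = 1
G3 = NOT A = NOT 1 = 0
G4 = G3 XNOR B = 0 XNOR 0 = 1
G6 = C NOR G1 = 1 NOR 1 = 0
G7 = G6 NOR G3 = 0 NOR 0 = 1

G1 = 1, G2 = 1, G4 = 1, G7 = 1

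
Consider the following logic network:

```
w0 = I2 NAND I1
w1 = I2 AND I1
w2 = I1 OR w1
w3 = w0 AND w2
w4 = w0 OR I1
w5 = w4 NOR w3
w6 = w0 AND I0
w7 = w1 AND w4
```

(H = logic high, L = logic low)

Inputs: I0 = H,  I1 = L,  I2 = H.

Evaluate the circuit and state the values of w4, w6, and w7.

w0 = I2 NAND I1 = H NAND L = H
w1 = I2 AND I1 = H AND L = L
w4 = w0 OR I1 = H OR L = H
w6 = w0 AND I0 = H AND H = H
w7 = w1 AND w4 = L AND H = L

w4 = H  w6 = H  w7 = L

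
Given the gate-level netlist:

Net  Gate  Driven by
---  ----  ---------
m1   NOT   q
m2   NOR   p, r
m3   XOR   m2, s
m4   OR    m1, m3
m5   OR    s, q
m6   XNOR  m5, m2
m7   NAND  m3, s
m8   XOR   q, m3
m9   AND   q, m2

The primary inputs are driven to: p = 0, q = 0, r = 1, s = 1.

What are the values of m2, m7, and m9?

m2 = p NOR r = 0 NOR 1 = 0
m3 = m2 XOR s = 0 XOR 1 = 1
m7 = m3 NAND s = 1 NAND 1 = 0
m9 = q AND m2 = 0 AND 0 = 0

m2 = 0, m7 = 0, m9 = 0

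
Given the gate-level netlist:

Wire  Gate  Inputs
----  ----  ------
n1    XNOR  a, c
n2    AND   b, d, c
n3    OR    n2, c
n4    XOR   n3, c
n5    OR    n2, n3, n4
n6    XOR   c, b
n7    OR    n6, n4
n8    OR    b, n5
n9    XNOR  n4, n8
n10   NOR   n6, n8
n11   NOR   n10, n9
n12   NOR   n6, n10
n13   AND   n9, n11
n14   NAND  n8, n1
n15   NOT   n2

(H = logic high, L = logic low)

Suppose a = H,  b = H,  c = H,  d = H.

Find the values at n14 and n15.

n1 = a XNOR c = H XNOR H = H
n2 = b AND d AND c = H AND H AND H = H
n3 = n2 OR c = H OR H = H
n4 = n3 XOR c = H XOR H = L
n5 = n2 OR n3 OR n4 = H OR H OR L = H
n8 = b OR n5 = H OR H = H
n14 = n8 NAND n1 = H NAND H = L
n15 = NOT n2 = NOT H = L

n14 = L, n15 = L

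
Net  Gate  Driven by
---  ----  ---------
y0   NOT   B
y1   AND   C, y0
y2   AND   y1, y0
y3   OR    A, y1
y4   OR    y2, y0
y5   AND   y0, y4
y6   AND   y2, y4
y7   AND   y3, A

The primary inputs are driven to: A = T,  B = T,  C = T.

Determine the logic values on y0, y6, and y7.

y0 = NOT B = NOT T = F
y1 = C AND y0 = T AND F = F
y2 = y1 AND y0 = F AND F = F
y3 = A OR y1 = T OR F = T
y4 = y2 OR y0 = F OR F = F
y6 = y2 AND y4 = F AND F = F
y7 = y3 AND A = T AND T = T

y0 = F, y6 = F, y7 = T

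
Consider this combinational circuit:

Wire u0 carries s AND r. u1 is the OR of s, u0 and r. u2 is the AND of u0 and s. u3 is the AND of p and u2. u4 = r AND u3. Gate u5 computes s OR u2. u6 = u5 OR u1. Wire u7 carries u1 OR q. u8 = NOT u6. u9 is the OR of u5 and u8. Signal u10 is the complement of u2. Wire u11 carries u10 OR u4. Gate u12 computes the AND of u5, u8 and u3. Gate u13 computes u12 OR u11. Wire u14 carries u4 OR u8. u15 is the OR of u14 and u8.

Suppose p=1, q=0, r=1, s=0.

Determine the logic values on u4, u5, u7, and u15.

u4 = 0; u5 = 0; u7 = 1; u15 = 0

u0 = s AND r = 0 AND 1 = 0
u1 = s OR u0 OR r = 0 OR 0 OR 1 = 1
u2 = u0 AND s = 0 AND 0 = 0
u3 = p AND u2 = 1 AND 0 = 0
u4 = r AND u3 = 1 AND 0 = 0
u5 = s OR u2 = 0 OR 0 = 0
u6 = u5 OR u1 = 0 OR 1 = 1
u7 = u1 OR q = 1 OR 0 = 1
u8 = NOT u6 = NOT 1 = 0
u14 = u4 OR u8 = 0 OR 0 = 0
u15 = u14 OR u8 = 0 OR 0 = 0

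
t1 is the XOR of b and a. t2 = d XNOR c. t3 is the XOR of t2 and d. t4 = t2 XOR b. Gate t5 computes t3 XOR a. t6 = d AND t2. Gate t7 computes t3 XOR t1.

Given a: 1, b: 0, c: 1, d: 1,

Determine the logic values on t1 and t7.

t1 = 1  t7 = 1

t1 = b XOR a = 0 XOR 1 = 1
t2 = d XNOR c = 1 XNOR 1 = 1
t3 = t2 XOR d = 1 XOR 1 = 0
t7 = t3 XOR t1 = 0 XOR 1 = 1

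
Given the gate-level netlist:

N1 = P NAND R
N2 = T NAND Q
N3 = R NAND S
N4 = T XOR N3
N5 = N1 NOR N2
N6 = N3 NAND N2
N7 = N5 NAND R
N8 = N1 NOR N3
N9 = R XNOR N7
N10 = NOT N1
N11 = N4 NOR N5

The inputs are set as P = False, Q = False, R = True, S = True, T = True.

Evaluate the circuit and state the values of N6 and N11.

N1 = P NAND R = False NAND True = True
N2 = T NAND Q = True NAND False = True
N3 = R NAND S = True NAND True = False
N4 = T XOR N3 = True XOR False = True
N5 = N1 NOR N2 = True NOR True = False
N6 = N3 NAND N2 = False NAND True = True
N11 = N4 NOR N5 = True NOR False = False

N6 = True, N11 = False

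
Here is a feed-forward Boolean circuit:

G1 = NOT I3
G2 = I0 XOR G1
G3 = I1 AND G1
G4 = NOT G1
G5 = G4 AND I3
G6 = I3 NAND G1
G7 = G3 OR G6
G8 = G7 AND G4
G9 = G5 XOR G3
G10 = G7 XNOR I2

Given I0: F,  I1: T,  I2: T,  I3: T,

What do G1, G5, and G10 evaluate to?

G1 = F  G5 = T  G10 = T

G1 = NOT I3 = NOT T = F
G3 = I1 AND G1 = T AND F = F
G4 = NOT G1 = NOT F = T
G5 = G4 AND I3 = T AND T = T
G6 = I3 NAND G1 = T NAND F = T
G7 = G3 OR G6 = F OR T = T
G10 = G7 XNOR I2 = T XNOR T = T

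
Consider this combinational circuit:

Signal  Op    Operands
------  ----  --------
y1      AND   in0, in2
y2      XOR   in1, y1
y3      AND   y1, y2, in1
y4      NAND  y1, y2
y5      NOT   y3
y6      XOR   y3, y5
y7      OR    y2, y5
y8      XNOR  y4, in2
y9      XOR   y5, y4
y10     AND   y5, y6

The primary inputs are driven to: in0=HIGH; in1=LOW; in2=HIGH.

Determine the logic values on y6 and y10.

y6 = HIGH, y10 = HIGH

y1 = in0 AND in2 = HIGH AND HIGH = HIGH
y2 = in1 XOR y1 = LOW XOR HIGH = HIGH
y3 = y1 AND y2 AND in1 = HIGH AND HIGH AND LOW = LOW
y5 = NOT y3 = NOT LOW = HIGH
y6 = y3 XOR y5 = LOW XOR HIGH = HIGH
y10 = y5 AND y6 = HIGH AND HIGH = HIGH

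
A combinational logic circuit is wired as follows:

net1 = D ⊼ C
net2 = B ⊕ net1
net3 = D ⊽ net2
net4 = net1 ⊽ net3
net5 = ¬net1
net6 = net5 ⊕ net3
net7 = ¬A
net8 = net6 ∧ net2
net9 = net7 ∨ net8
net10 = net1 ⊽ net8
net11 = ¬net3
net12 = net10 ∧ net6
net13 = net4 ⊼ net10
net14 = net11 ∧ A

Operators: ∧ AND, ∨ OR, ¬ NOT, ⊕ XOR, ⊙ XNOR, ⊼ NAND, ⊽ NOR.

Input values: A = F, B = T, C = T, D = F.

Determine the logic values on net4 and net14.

net4 = F  net14 = F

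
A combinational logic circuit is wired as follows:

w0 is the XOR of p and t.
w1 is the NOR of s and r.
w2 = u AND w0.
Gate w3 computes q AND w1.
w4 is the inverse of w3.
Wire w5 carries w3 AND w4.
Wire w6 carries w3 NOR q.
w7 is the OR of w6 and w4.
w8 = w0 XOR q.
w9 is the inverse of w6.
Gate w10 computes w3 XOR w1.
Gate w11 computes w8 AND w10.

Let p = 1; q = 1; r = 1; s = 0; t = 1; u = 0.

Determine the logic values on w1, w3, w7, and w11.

w0 = p XOR t = 1 XOR 1 = 0
w1 = s NOR r = 0 NOR 1 = 0
w3 = q AND w1 = 1 AND 0 = 0
w4 = NOT w3 = NOT 0 = 1
w6 = w3 NOR q = 0 NOR 1 = 0
w7 = w6 OR w4 = 0 OR 1 = 1
w8 = w0 XOR q = 0 XOR 1 = 1
w10 = w3 XOR w1 = 0 XOR 0 = 0
w11 = w8 AND w10 = 1 AND 0 = 0

w1 = 0  w3 = 0  w7 = 1  w11 = 0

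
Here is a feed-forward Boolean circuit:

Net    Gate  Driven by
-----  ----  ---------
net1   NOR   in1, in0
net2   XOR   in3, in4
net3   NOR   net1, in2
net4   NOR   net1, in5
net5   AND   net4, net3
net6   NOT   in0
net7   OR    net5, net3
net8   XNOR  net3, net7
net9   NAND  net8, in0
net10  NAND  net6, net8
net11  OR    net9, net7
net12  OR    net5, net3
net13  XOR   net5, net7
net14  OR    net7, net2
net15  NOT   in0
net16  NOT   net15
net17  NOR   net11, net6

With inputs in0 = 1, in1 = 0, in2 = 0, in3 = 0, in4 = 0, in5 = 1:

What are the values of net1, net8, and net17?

net1 = in1 NOR in0 = 0 NOR 1 = 0
net3 = net1 NOR in2 = 0 NOR 0 = 1
net4 = net1 NOR in5 = 0 NOR 1 = 0
net5 = net4 AND net3 = 0 AND 1 = 0
net6 = NOT in0 = NOT 1 = 0
net7 = net5 OR net3 = 0 OR 1 = 1
net8 = net3 XNOR net7 = 1 XNOR 1 = 1
net9 = net8 NAND in0 = 1 NAND 1 = 0
net11 = net9 OR net7 = 0 OR 1 = 1
net17 = net11 NOR net6 = 1 NOR 0 = 0

net1 = 0, net8 = 1, net17 = 0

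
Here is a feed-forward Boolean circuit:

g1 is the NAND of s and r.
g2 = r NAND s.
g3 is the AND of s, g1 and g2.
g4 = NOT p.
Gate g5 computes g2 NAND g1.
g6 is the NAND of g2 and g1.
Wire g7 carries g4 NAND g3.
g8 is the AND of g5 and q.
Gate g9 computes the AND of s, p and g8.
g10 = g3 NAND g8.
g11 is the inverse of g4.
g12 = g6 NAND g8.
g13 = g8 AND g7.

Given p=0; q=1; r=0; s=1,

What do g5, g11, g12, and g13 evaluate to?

g5 = 0, g11 = 0, g12 = 1, g13 = 0

g1 = s NAND r = 1 NAND 0 = 1
g2 = r NAND s = 0 NAND 1 = 1
g3 = s AND g1 AND g2 = 1 AND 1 AND 1 = 1
g4 = NOT p = NOT 0 = 1
g5 = g2 NAND g1 = 1 NAND 1 = 0
g6 = g2 NAND g1 = 1 NAND 1 = 0
g7 = g4 NAND g3 = 1 NAND 1 = 0
g8 = g5 AND q = 0 AND 1 = 0
g11 = NOT g4 = NOT 1 = 0
g12 = g6 NAND g8 = 0 NAND 0 = 1
g13 = g8 AND g7 = 0 AND 0 = 0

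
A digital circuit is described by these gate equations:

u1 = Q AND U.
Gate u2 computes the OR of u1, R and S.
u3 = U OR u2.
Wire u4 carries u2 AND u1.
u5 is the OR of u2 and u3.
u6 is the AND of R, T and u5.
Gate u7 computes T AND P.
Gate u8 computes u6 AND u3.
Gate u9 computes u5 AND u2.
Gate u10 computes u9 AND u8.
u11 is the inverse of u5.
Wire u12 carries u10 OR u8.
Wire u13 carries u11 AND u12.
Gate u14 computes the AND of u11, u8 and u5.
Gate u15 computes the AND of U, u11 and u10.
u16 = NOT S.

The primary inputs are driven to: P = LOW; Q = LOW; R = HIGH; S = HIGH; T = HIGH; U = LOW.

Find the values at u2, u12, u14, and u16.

u1 = Q AND U = LOW AND LOW = LOW
u2 = u1 OR R OR S = LOW OR HIGH OR HIGH = HIGH
u3 = U OR u2 = LOW OR HIGH = HIGH
u5 = u2 OR u3 = HIGH OR HIGH = HIGH
u6 = R AND T AND u5 = HIGH AND HIGH AND HIGH = HIGH
u8 = u6 AND u3 = HIGH AND HIGH = HIGH
u9 = u5 AND u2 = HIGH AND HIGH = HIGH
u10 = u9 AND u8 = HIGH AND HIGH = HIGH
u11 = NOT u5 = NOT HIGH = LOW
u12 = u10 OR u8 = HIGH OR HIGH = HIGH
u14 = u11 AND u8 AND u5 = LOW AND HIGH AND HIGH = LOW
u16 = NOT S = NOT HIGH = LOW

u2 = HIGH, u12 = HIGH, u14 = LOW, u16 = LOW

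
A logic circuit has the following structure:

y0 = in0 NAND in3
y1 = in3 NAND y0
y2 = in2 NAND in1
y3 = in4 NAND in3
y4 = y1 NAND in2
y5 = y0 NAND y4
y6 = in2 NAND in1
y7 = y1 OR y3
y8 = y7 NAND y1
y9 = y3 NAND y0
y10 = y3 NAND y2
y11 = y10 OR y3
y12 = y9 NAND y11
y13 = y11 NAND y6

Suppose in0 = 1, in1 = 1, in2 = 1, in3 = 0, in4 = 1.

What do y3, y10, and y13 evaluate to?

y3 = 1, y10 = 1, y13 = 1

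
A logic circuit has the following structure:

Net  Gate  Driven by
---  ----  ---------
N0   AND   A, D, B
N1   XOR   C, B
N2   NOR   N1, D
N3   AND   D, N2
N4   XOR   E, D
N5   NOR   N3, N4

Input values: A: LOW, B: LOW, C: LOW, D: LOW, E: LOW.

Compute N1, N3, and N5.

N1 = LOW, N3 = LOW, N5 = HIGH

N1 = C XOR B = LOW XOR LOW = LOW
N2 = N1 NOR D = LOW NOR LOW = HIGH
N3 = D AND N2 = LOW AND HIGH = LOW
N4 = E XOR D = LOW XOR LOW = LOW
N5 = N3 NOR N4 = LOW NOR LOW = HIGH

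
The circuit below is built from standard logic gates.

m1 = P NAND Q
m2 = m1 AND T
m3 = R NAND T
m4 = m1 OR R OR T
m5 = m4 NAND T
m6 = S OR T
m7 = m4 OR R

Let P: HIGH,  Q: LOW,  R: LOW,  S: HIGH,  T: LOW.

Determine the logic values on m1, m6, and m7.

m1 = HIGH  m6 = HIGH  m7 = HIGH

m1 = P NAND Q = HIGH NAND LOW = HIGH
m4 = m1 OR R OR T = HIGH OR LOW OR LOW = HIGH
m6 = S OR T = HIGH OR LOW = HIGH
m7 = m4 OR R = HIGH OR LOW = HIGH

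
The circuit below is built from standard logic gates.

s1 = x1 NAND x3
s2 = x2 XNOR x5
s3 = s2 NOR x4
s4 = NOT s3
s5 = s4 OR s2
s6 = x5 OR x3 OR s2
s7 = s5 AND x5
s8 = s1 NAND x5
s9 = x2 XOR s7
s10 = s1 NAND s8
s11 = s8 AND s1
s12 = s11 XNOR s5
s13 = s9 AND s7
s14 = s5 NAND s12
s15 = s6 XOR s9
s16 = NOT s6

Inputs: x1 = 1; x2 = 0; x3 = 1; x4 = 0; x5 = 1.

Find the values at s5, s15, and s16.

s2 = x2 XNOR x5 = 0 XNOR 1 = 0
s3 = s2 NOR x4 = 0 NOR 0 = 1
s4 = NOT s3 = NOT 1 = 0
s5 = s4 OR s2 = 0 OR 0 = 0
s6 = x5 OR x3 OR s2 = 1 OR 1 OR 0 = 1
s7 = s5 AND x5 = 0 AND 1 = 0
s9 = x2 XOR s7 = 0 XOR 0 = 0
s15 = s6 XOR s9 = 1 XOR 0 = 1
s16 = NOT s6 = NOT 1 = 0

s5 = 0, s15 = 1, s16 = 0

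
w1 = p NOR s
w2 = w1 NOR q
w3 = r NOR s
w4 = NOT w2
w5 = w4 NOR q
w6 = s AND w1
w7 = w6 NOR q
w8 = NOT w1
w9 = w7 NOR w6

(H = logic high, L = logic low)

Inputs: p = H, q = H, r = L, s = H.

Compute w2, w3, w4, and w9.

w2 = L, w3 = L, w4 = H, w9 = H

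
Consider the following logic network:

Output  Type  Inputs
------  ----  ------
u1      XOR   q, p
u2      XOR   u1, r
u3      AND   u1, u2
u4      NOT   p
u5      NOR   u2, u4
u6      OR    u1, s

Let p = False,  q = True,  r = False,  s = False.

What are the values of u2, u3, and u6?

u2 = True; u3 = True; u6 = True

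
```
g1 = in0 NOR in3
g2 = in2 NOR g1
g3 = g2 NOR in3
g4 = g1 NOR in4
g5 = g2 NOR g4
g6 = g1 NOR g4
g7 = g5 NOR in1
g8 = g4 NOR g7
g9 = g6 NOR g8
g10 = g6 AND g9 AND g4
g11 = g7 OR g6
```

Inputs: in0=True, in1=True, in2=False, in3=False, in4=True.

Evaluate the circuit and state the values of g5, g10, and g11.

g5 = False; g10 = False; g11 = True

g1 = in0 NOR in3 = True NOR False = False
g2 = in2 NOR g1 = False NOR False = True
g4 = g1 NOR in4 = False NOR True = False
g5 = g2 NOR g4 = True NOR False = False
g6 = g1 NOR g4 = False NOR False = True
g7 = g5 NOR in1 = False NOR True = False
g8 = g4 NOR g7 = False NOR False = True
g9 = g6 NOR g8 = True NOR True = False
g10 = g6 AND g9 AND g4 = True AND False AND False = False
g11 = g7 OR g6 = False OR True = True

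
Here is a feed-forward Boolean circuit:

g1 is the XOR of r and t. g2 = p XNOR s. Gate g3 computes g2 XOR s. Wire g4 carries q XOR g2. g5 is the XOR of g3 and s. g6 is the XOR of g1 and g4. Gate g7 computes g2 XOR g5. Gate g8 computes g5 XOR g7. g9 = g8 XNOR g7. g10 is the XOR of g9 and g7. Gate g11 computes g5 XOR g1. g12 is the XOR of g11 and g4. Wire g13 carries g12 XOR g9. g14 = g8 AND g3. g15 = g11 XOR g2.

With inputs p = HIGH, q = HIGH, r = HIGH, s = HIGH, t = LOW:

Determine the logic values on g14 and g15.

g14 = LOW, g15 = HIGH

g1 = r XOR t = HIGH XOR LOW = HIGH
g2 = p XNOR s = HIGH XNOR HIGH = HIGH
g3 = g2 XOR s = HIGH XOR HIGH = LOW
g5 = g3 XOR s = LOW XOR HIGH = HIGH
g7 = g2 XOR g5 = HIGH XOR HIGH = LOW
g8 = g5 XOR g7 = HIGH XOR LOW = HIGH
g11 = g5 XOR g1 = HIGH XOR HIGH = LOW
g14 = g8 AND g3 = HIGH AND LOW = LOW
g15 = g11 XOR g2 = LOW XOR HIGH = HIGH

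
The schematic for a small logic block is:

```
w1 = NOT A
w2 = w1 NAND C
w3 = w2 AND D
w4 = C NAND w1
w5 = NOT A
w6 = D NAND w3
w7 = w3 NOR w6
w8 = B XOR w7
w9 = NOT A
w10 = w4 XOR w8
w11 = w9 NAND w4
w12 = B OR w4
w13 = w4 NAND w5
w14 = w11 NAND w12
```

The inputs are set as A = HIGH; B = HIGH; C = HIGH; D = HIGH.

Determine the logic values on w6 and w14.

w1 = NOT A = NOT HIGH = LOW
w2 = w1 NAND C = LOW NAND HIGH = HIGH
w3 = w2 AND D = HIGH AND HIGH = HIGH
w4 = C NAND w1 = HIGH NAND LOW = HIGH
w6 = D NAND w3 = HIGH NAND HIGH = LOW
w9 = NOT A = NOT HIGH = LOW
w11 = w9 NAND w4 = LOW NAND HIGH = HIGH
w12 = B OR w4 = HIGH OR HIGH = HIGH
w14 = w11 NAND w12 = HIGH NAND HIGH = LOW

w6 = LOW, w14 = LOW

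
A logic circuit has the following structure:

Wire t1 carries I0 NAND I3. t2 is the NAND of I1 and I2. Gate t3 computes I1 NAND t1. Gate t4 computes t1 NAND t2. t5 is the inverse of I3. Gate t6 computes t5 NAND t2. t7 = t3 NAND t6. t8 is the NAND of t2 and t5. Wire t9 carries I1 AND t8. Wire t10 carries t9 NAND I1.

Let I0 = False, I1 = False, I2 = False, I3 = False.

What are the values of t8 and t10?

t2 = I1 NAND I2 = False NAND False = True
t5 = NOT I3 = NOT False = True
t8 = t2 NAND t5 = True NAND True = False
t9 = I1 AND t8 = False AND False = False
t10 = t9 NAND I1 = False NAND False = True

t8 = False, t10 = True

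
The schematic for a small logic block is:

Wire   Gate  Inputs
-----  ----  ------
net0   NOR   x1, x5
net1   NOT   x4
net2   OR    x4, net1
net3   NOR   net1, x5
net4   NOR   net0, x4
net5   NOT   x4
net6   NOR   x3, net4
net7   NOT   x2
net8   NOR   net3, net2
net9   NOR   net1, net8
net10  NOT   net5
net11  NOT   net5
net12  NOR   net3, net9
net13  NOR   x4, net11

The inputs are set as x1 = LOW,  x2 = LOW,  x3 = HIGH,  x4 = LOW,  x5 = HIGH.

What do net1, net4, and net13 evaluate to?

net1 = HIGH, net4 = HIGH, net13 = HIGH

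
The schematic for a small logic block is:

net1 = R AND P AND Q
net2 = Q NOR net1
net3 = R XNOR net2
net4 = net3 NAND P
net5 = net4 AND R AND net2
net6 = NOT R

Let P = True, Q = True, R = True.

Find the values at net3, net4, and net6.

net1 = R AND P AND Q = True AND True AND True = True
net2 = Q NOR net1 = True NOR True = False
net3 = R XNOR net2 = True XNOR False = False
net4 = net3 NAND P = False NAND True = True
net6 = NOT R = NOT True = False

net3 = False, net4 = True, net6 = False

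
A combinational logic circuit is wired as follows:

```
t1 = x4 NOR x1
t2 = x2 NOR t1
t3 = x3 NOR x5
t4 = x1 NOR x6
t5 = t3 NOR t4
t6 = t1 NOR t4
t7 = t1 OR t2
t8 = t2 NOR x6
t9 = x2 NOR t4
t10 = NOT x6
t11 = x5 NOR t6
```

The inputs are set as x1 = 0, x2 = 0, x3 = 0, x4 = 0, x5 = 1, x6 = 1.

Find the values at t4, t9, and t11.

t4 = 0; t9 = 1; t11 = 0

t1 = x4 NOR x1 = 0 NOR 0 = 1
t4 = x1 NOR x6 = 0 NOR 1 = 0
t6 = t1 NOR t4 = 1 NOR 0 = 0
t9 = x2 NOR t4 = 0 NOR 0 = 1
t11 = x5 NOR t6 = 1 NOR 0 = 0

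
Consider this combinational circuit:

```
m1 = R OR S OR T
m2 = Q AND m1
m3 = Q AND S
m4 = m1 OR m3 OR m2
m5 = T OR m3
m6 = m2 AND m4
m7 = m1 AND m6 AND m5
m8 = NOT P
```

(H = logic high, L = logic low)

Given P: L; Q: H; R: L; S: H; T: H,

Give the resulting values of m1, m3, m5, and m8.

m1 = R OR S OR T = L OR H OR H = H
m3 = Q AND S = H AND H = H
m5 = T OR m3 = H OR H = H
m8 = NOT P = NOT L = H

m1 = H; m3 = H; m5 = H; m8 = H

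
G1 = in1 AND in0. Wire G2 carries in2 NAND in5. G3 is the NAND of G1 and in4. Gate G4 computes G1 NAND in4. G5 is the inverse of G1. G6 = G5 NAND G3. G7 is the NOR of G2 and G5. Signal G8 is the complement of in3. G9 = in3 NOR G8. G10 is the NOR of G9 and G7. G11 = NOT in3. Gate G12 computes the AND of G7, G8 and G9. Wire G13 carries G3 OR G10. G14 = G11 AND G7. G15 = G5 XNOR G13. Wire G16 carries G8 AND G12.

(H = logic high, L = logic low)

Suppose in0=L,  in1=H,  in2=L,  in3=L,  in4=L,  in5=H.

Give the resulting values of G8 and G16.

G1 = in1 AND in0 = H AND L = L
G2 = in2 NAND in5 = L NAND H = H
G5 = NOT G1 = NOT L = H
G7 = G2 NOR G5 = H NOR H = L
G8 = NOT in3 = NOT L = H
G9 = in3 NOR G8 = L NOR H = L
G12 = G7 AND G8 AND G9 = L AND H AND L = L
G16 = G8 AND G12 = H AND L = L

G8 = H, G16 = L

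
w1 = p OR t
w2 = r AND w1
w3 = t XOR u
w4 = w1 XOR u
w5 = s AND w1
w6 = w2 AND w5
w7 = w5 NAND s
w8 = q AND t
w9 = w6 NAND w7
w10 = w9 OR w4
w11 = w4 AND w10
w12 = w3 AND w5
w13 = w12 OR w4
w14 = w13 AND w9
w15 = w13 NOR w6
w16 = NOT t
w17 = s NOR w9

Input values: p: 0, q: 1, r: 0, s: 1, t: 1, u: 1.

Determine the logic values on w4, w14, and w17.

w4 = 0; w14 = 0; w17 = 0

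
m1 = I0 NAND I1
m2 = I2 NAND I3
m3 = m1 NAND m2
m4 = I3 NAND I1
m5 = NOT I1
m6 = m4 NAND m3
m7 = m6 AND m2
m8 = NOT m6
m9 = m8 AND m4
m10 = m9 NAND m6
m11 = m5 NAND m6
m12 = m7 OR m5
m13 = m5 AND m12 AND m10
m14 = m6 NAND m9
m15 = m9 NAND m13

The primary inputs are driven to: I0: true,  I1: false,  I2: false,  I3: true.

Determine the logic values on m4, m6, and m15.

m4 = true, m6 = true, m15 = true

m1 = I0 NAND I1 = true NAND false = true
m2 = I2 NAND I3 = false NAND true = true
m3 = m1 NAND m2 = true NAND true = false
m4 = I3 NAND I1 = true NAND false = true
m5 = NOT I1 = NOT false = true
m6 = m4 NAND m3 = true NAND false = true
m7 = m6 AND m2 = true AND true = true
m8 = NOT m6 = NOT true = false
m9 = m8 AND m4 = false AND true = false
m10 = m9 NAND m6 = false NAND true = true
m12 = m7 OR m5 = true OR true = true
m13 = m5 AND m12 AND m10 = true AND true AND true = true
m15 = m9 NAND m13 = false NAND true = true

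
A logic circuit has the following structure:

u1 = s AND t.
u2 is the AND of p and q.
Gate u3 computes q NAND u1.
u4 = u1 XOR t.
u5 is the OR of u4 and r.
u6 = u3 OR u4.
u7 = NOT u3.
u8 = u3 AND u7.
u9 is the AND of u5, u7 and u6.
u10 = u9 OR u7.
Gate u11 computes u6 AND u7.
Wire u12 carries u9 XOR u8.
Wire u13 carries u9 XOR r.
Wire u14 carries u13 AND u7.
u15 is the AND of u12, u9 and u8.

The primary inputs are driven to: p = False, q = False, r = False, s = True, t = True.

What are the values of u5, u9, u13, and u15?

u5 = False, u9 = False, u13 = False, u15 = False

u1 = s AND t = True AND True = True
u3 = q NAND u1 = False NAND True = True
u4 = u1 XOR t = True XOR True = False
u5 = u4 OR r = False OR False = False
u6 = u3 OR u4 = True OR False = True
u7 = NOT u3 = NOT True = False
u8 = u3 AND u7 = True AND False = False
u9 = u5 AND u7 AND u6 = False AND False AND True = False
u12 = u9 XOR u8 = False XOR False = False
u13 = u9 XOR r = False XOR False = False
u15 = u12 AND u9 AND u8 = False AND False AND False = False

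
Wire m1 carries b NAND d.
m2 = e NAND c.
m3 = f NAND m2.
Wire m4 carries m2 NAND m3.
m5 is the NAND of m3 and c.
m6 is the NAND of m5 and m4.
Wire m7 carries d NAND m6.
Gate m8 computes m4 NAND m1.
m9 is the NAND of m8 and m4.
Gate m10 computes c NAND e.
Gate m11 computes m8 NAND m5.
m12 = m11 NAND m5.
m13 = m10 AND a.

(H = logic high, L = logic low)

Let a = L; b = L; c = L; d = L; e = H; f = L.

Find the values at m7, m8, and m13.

m7 = H, m8 = H, m13 = L

m1 = b NAND d = L NAND L = H
m2 = e NAND c = H NAND L = H
m3 = f NAND m2 = L NAND H = H
m4 = m2 NAND m3 = H NAND H = L
m5 = m3 NAND c = H NAND L = H
m6 = m5 NAND m4 = H NAND L = H
m7 = d NAND m6 = L NAND H = H
m8 = m4 NAND m1 = L NAND H = H
m10 = c NAND e = L NAND H = H
m13 = m10 AND a = H AND L = L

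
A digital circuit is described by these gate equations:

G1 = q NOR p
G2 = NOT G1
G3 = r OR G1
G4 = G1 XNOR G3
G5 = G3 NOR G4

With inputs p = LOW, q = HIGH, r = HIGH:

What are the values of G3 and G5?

G3 = HIGH, G5 = LOW

G1 = q NOR p = HIGH NOR LOW = LOW
G3 = r OR G1 = HIGH OR LOW = HIGH
G4 = G1 XNOR G3 = LOW XNOR HIGH = LOW
G5 = G3 NOR G4 = HIGH NOR LOW = LOW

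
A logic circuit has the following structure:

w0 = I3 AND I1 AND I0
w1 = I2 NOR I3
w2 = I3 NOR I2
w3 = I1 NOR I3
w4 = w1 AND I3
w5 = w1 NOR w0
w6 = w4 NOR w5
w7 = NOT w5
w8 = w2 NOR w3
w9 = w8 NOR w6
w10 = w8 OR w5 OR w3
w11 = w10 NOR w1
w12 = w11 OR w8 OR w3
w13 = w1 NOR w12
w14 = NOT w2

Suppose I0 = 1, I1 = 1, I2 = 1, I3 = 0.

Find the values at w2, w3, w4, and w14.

w2 = 0, w3 = 0, w4 = 0, w14 = 1

w1 = I2 NOR I3 = 1 NOR 0 = 0
w2 = I3 NOR I2 = 0 NOR 1 = 0
w3 = I1 NOR I3 = 1 NOR 0 = 0
w4 = w1 AND I3 = 0 AND 0 = 0
w14 = NOT w2 = NOT 0 = 1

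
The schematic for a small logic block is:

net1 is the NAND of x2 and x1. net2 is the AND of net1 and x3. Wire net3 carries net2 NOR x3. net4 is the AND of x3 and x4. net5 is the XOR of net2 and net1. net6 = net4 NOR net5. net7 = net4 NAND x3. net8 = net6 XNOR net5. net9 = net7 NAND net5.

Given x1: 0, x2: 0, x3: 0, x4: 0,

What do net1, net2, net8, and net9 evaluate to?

net1 = x2 NAND x1 = 0 NAND 0 = 1
net2 = net1 AND x3 = 1 AND 0 = 0
net4 = x3 AND x4 = 0 AND 0 = 0
net5 = net2 XOR net1 = 0 XOR 1 = 1
net6 = net4 NOR net5 = 0 NOR 1 = 0
net7 = net4 NAND x3 = 0 NAND 0 = 1
net8 = net6 XNOR net5 = 0 XNOR 1 = 0
net9 = net7 NAND net5 = 1 NAND 1 = 0

net1 = 1, net2 = 0, net8 = 0, net9 = 0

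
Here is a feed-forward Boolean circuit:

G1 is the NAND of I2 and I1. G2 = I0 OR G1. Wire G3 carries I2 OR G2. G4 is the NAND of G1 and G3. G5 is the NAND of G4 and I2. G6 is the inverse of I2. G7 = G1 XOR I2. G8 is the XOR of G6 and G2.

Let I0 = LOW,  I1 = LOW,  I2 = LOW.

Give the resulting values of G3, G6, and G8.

G1 = I2 NAND I1 = LOW NAND LOW = HIGH
G2 = I0 OR G1 = LOW OR HIGH = HIGH
G3 = I2 OR G2 = LOW OR HIGH = HIGH
G6 = NOT I2 = NOT LOW = HIGH
G8 = G6 XOR G2 = HIGH XOR HIGH = LOW

G3 = HIGH  G6 = HIGH  G8 = LOW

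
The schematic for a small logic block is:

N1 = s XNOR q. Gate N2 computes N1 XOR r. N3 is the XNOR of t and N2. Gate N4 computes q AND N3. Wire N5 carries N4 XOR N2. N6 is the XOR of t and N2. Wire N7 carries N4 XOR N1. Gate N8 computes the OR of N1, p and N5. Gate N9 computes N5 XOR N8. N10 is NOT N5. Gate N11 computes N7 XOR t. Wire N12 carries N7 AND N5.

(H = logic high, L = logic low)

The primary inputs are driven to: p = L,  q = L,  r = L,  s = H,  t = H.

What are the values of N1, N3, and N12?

N1 = L; N3 = L; N12 = L

N1 = s XNOR q = H XNOR L = L
N2 = N1 XOR r = L XOR L = L
N3 = t XNOR N2 = H XNOR L = L
N4 = q AND N3 = L AND L = L
N5 = N4 XOR N2 = L XOR L = L
N7 = N4 XOR N1 = L XOR L = L
N12 = N7 AND N5 = L AND L = L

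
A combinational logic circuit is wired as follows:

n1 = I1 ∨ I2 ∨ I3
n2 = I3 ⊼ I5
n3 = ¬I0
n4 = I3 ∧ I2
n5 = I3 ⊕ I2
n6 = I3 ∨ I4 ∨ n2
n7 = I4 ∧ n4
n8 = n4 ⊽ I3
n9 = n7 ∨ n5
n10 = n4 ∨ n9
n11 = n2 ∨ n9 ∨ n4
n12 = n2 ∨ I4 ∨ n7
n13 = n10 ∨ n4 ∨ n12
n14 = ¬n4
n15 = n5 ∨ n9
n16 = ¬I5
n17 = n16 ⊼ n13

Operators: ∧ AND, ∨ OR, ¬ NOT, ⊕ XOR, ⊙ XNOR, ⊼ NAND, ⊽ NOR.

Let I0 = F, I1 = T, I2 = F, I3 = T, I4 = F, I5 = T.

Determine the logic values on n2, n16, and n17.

n2 = F, n16 = F, n17 = T

n2 = I3 NAND I5 = T NAND T = F
n4 = I3 AND I2 = T AND F = F
n5 = I3 XOR I2 = T XOR F = T
n7 = I4 AND n4 = F AND F = F
n9 = n7 OR n5 = F OR T = T
n10 = n4 OR n9 = F OR T = T
n12 = n2 OR I4 OR n7 = F OR F OR F = F
n13 = n10 OR n4 OR n12 = T OR F OR F = T
n16 = NOT I5 = NOT T = F
n17 = n16 NAND n13 = F NAND T = T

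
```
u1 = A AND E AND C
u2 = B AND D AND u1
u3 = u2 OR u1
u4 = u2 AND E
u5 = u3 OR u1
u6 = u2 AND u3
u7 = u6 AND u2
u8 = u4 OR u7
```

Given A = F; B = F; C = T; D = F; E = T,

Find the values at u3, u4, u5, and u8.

u3 = F  u4 = F  u5 = F  u8 = F

u1 = A AND E AND C = F AND T AND T = F
u2 = B AND D AND u1 = F AND F AND F = F
u3 = u2 OR u1 = F OR F = F
u4 = u2 AND E = F AND T = F
u5 = u3 OR u1 = F OR F = F
u6 = u2 AND u3 = F AND F = F
u7 = u6 AND u2 = F AND F = F
u8 = u4 OR u7 = F OR F = F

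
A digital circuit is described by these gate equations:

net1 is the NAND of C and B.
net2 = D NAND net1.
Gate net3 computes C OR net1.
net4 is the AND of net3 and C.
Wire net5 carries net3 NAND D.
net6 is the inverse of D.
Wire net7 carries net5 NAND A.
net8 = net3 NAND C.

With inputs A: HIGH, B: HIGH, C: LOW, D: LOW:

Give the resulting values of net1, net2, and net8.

net1 = HIGH  net2 = HIGH  net8 = HIGH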